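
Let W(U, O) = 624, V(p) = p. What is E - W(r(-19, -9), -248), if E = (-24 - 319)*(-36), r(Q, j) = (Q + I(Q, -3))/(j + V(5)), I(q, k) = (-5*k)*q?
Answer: 11724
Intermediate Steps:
I(q, k) = -5*k*q
r(Q, j) = 16*Q/(5 + j) (r(Q, j) = (Q - 5*(-3)*Q)/(j + 5) = (Q + 15*Q)/(5 + j) = (16*Q)/(5 + j) = 16*Q/(5 + j))
E = 12348 (E = -343*(-36) = 12348)
E - W(r(-19, -9), -248) = 12348 - 1*624 = 12348 - 624 = 11724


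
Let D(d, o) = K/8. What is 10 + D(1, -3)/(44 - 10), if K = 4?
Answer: 681/68 ≈ 10.015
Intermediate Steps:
D(d, o) = ½ (D(d, o) = 4/8 = 4*(⅛) = ½)
10 + D(1, -3)/(44 - 10) = 10 + 1/(2*(44 - 10)) = 10 + (½)/34 = 10 + (½)*(1/34) = 10 + 1/68 = 681/68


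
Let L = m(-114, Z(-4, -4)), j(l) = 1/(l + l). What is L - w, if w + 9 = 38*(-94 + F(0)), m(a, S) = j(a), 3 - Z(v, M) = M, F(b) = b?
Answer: 816467/228 ≈ 3581.0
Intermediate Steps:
Z(v, M) = 3 - M
j(l) = 1/(2*l)
m(a, S) = 1/(2*a)
w = -3581 (w = -9 + 38*(-94 + 0) = -9 + 38*(-94) = -9 - 3572 = -3581)
L = -1/228 (L = (½)/(-114) = (½)*(-1/114) = -1/228 ≈ -0.0043860)
L - w = -1/228 - 1*(-3581) = -1/228 + 3581 = 816467/228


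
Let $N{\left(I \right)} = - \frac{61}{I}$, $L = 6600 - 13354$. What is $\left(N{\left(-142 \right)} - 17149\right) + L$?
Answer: $- \frac{3394165}{142} \approx -23903.0$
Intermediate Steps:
$L = -6754$
$\left(N{\left(-142 \right)} - 17149\right) + L = \left(- \frac{61}{-142} - 17149\right) - 6754 = \left(\left(-61\right) \left(- \frac{1}{142}\right) - 17149\right) - 6754 = \left(\frac{61}{142} - 17149\right) - 6754 = - \frac{2435097}{142} - 6754 = - \frac{3394165}{142}$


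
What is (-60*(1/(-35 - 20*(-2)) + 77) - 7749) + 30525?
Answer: 18144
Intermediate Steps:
(-60*(1/(-35 - 20*(-2)) + 77) - 7749) + 30525 = (-60*(1/(-35 + 40) + 77) - 7749) + 30525 = (-60*(1/5 + 77) - 7749) + 30525 = (-60*386/5 - 7749) + 30525 = (-4632 - 7749) + 30525 = -12381 + 30525 = 18144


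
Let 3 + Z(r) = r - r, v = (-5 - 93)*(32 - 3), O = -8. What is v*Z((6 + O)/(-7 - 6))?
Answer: 8526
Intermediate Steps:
v = -2842 (v = -98*29 = -2842)
Z(r) = -3 (Z(r) = -3 + (r - r) = -3 + 0 = -3)
v*Z((6 + O)/(-7 - 6)) = -2842*(-3) = 8526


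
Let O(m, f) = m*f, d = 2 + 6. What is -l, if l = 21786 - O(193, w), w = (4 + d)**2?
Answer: 6006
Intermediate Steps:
d = 8
w = 144 (w = (4 + 8)**2 = 12**2 = 144)
O(m, f) = f*m
l = -6006 (l = 21786 - 144*193 = 21786 - 1*27792 = 21786 - 27792 = -6006)
-l = -1*(-6006) = 6006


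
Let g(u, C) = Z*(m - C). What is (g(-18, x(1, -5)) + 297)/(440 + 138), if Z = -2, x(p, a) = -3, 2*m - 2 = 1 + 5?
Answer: 283/578 ≈ 0.48962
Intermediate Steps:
m = 4 (m = 1 + (1 + 5)/2 = 1 + (½)*6 = 1 + 3 = 4)
g(u, C) = -8 + 2*C (g(u, C) = -2*(4 - C) = -8 + 2*C)
(g(-18, x(1, -5)) + 297)/(440 + 138) = ((-8 + 2*(-3)) + 297)/(440 + 138) = ((-8 - 6) + 297)/578 = (-14 + 297)*(1/578) = 283*(1/578) = 283/578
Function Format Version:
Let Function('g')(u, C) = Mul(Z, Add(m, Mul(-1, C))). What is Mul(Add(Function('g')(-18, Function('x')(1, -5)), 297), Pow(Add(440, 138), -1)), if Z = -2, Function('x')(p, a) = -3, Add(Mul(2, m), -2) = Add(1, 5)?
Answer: Rational(283, 578) ≈ 0.48962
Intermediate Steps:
m = 4 (m = Add(1, Mul(Rational(1, 2), Add(1, 5))) = Add(1, Mul(Rational(1, 2), 6)) = Add(1, 3) = 4)
Function('g')(u, C) = Add(-8, Mul(2, C)) (Function('g')(u, C) = Mul(-2, Add(4, Mul(-1, C))) = Add(-8, Mul(2, C)))
Mul(Add(Function('g')(-18, Function('x')(1, -5)), 297), Pow(Add(440, 138), -1)) = Mul(Add(Add(-8, Mul(2, -3)), 297), Pow(Add(440, 138), -1)) = Mul(Add(Add(-8, -6), 297), Pow(578, -1)) = Mul(Add(-14, 297), Rational(1, 578)) = Mul(283, Rational(1, 578)) = Rational(283, 578)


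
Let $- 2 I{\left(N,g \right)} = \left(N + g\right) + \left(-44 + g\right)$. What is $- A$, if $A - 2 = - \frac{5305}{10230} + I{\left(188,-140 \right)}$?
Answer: $- \frac{142159}{2046} \approx -69.481$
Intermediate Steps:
$I{\left(N,g \right)} = 22 - g - \frac{N}{2}$ ($I{\left(N,g \right)} = - \frac{\left(N + g\right) + \left(-44 + g\right)}{2} = - \frac{-44 + N + 2 g}{2} = 22 - g - \frac{N}{2}$)
$A = \frac{142159}{2046}$ ($A = 2 - \left(-68 + \frac{5305}{10230}\right) = 2 + \left(\left(-5305\right) \frac{1}{10230} + \left(22 + 140 - 94\right)\right) = 2 + \left(- \frac{1061}{2046} + 68\right) = 2 + \frac{138067}{2046} = \frac{142159}{2046} \approx 69.481$)
$- A = \left(-1\right) \frac{142159}{2046} = - \frac{142159}{2046}$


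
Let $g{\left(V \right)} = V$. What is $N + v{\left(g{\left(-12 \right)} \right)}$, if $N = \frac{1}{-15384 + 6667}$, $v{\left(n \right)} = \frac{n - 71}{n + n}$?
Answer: $\frac{723487}{209208} \approx 3.4582$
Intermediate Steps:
$v{\left(n \right)} = \frac{-71 + n}{2 n}$
$N = - \frac{1}{8717}$ ($N = \frac{1}{-8717} = - \frac{1}{8717} \approx -0.00011472$)
$N + v{\left(g{\left(-12 \right)} \right)} = - \frac{1}{8717} + \frac{-71 - 12}{2 \left(-12\right)} = - \frac{1}{8717} + \frac{1}{2} \left(- \frac{1}{12}\right) \left(-83\right) = - \frac{1}{8717} + \frac{83}{24} = \frac{723487}{209208}$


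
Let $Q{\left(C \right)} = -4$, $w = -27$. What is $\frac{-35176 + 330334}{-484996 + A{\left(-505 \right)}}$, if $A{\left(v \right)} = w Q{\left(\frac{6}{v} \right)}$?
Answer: $- \frac{147579}{242444} \approx -0.60871$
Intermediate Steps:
$A{\left(v \right)} = 108$ ($A{\left(v \right)} = \left(-27\right) \left(-4\right) = 108$)
$\frac{-35176 + 330334}{-484996 + A{\left(-505 \right)}} = \frac{-35176 + 330334}{-484996 + 108} = \frac{295158}{-484888} = 295158 \left(- \frac{1}{484888}\right) = - \frac{147579}{242444}$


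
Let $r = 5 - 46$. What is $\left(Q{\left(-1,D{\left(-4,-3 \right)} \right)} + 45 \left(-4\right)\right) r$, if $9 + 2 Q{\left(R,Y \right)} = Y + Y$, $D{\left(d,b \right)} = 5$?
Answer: $\frac{14719}{2} \approx 7359.5$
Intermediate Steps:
$r = -41$
$Q{\left(R,Y \right)} = - \frac{9}{2} + Y$ ($Q{\left(R,Y \right)} = - \frac{9}{2} + \frac{Y + Y}{2} = - \frac{9}{2} + \frac{2 Y}{2} = - \frac{9}{2} + Y$)
$\left(Q{\left(-1,D{\left(-4,-3 \right)} \right)} + 45 \left(-4\right)\right) r = \left(\left(- \frac{9}{2} + 5\right) + 45 \left(-4\right)\right) \left(-41\right) = \left(\frac{1}{2} - 180\right) \left(-41\right) = \left(- \frac{359}{2}\right) \left(-41\right) = \frac{14719}{2}$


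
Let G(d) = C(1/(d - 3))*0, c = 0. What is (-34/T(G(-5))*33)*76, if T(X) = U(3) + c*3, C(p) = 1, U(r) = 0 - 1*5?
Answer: 85272/5 ≈ 17054.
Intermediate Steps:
U(r) = -5 (U(r) = 0 - 5 = -5)
G(d) = 0 (G(d) = 1*0 = 0)
T(X) = -5 (T(X) = -5 + 0*3 = -5 + 0 = -5)
(-34/T(G(-5))*33)*76 = (-34/(-5)*33)*76 = (-34*(-⅕)*33)*76 = ((34/5)*33)*76 = (1122/5)*76 = 85272/5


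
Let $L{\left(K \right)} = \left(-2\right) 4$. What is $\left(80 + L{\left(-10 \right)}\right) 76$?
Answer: $5472$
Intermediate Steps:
$L{\left(K \right)} = -8$
$\left(80 + L{\left(-10 \right)}\right) 76 = \left(80 - 8\right) 76 = 72 \cdot 76 = 5472$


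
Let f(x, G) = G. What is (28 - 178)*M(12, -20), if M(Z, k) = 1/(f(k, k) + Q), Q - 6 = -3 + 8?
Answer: 50/3 ≈ 16.667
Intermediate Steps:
Q = 11 (Q = 6 + (-3 + 8) = 6 + 5 = 11)
M(Z, k) = 1/(11 + k) (M(Z, k) = 1/(k + 11) = 1/(11 + k))
(28 - 178)*M(12, -20) = (28 - 178)/(11 - 20) = -150/(-9) = -150*(-⅑) = 50/3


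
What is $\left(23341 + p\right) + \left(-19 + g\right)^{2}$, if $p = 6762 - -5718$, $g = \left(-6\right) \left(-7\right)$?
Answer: $36350$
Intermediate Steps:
$g = 42$
$p = 12480$ ($p = 6762 + 5718 = 12480$)
$\left(23341 + p\right) + \left(-19 + g\right)^{2} = \left(23341 + 12480\right) + \left(-19 + 42\right)^{2} = 35821 + 23^{2} = 35821 + 529 = 36350$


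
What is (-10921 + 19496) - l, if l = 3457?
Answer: 5118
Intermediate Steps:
(-10921 + 19496) - l = (-10921 + 19496) - 1*3457 = 8575 - 3457 = 5118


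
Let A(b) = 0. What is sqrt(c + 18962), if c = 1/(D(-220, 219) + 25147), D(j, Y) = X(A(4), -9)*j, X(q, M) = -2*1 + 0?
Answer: sqrt(1379368715885)/8529 ≈ 137.70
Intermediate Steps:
X(q, M) = -2 (X(q, M) = -2 + 0 = -2)
D(j, Y) = -2*j
c = 1/25587 (c = 1/(-2*(-220) + 25147) = 1/(440 + 25147) = 1/25587 ≈ 3.9082e-5)
sqrt(c + 18962) = sqrt(1/25587 + 18962) = sqrt(485180695/25587) = sqrt(1379368715885)/8529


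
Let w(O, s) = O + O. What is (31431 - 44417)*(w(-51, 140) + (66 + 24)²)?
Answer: -103862028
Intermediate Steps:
w(O, s) = 2*O
(31431 - 44417)*(w(-51, 140) + (66 + 24)²) = (31431 - 44417)*(2*(-51) + (66 + 24)²) = -12986*(-102 + 90²) = -12986*(-102 + 8100) = -12986*7998 = -103862028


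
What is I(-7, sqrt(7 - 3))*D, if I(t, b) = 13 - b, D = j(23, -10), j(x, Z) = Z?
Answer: -110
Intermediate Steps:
D = -10
I(-7, sqrt(7 - 3))*D = (13 - sqrt(7 - 3))*(-10) = (13 - sqrt(4))*(-10) = (13 - 1*2)*(-10) = (13 - 2)*(-10) = 11*(-10) = -110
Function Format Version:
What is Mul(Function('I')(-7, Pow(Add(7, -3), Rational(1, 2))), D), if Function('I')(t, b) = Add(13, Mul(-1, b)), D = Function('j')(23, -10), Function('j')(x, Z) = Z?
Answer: -110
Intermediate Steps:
D = -10
Mul(Function('I')(-7, Pow(Add(7, -3), Rational(1, 2))), D) = Mul(Add(13, Mul(-1, Pow(Add(7, -3), Rational(1, 2)))), -10) = Mul(Add(13, Mul(-1, Pow(4, Rational(1, 2)))), -10) = Mul(Add(13, Mul(-1, 2)), -10) = Mul(Add(13, -2), -10) = Mul(11, -10) = -110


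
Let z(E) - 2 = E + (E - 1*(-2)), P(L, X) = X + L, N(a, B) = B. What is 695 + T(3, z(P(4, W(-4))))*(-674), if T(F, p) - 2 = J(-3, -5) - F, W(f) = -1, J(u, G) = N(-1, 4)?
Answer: -1327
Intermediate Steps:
J(u, G) = 4
P(L, X) = L + X
z(E) = 4 + 2*E (z(E) = 2 + (E + (E - 1*(-2))) = 2 + (E + (E + 2)) = 2 + (E + (2 + E)) = 2 + (2 + 2*E) = 4 + 2*E)
T(F, p) = 6 - F (T(F, p) = 2 + (4 - F) = 6 - F)
695 + T(3, z(P(4, W(-4))))*(-674) = 695 + (6 - 1*3)*(-674) = 695 + (6 - 3)*(-674) = 695 + 3*(-674) = 695 - 2022 = -1327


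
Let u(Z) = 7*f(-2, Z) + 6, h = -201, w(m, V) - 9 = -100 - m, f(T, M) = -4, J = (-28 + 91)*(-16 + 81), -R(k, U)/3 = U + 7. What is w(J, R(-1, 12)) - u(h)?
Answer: -4164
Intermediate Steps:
R(k, U) = -21 - 3*U (R(k, U) = -3*(U + 7) = -3*(7 + U) = -21 - 3*U)
J = 4095 (J = 63*65 = 4095)
w(m, V) = -91 - m (w(m, V) = 9 + (-100 - m) = -91 - m)
u(Z) = -22 (u(Z) = 7*(-4) + 6 = -28 + 6 = -22)
w(J, R(-1, 12)) - u(h) = (-91 - 1*4095) - 1*(-22) = (-91 - 4095) + 22 = -4186 + 22 = -4164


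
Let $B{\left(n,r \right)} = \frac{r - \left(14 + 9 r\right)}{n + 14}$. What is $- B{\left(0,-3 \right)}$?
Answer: $- \frac{5}{7} \approx -0.71429$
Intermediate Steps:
$B{\left(n,r \right)} = \frac{-14 - 8 r}{14 + n}$ ($B{\left(n,r \right)} = \frac{r - \left(14 + 9 r\right)}{14 + n} = \frac{-14 - 8 r}{14 + n}$)
$- B{\left(0,-3 \right)} = - \frac{2 \left(-7 - -12\right)}{14 + 0} = - \frac{2 \left(-7 + 12\right)}{14} = - \frac{2 \cdot 5}{14} = \left(-1\right) \frac{5}{7} = - \frac{5}{7}$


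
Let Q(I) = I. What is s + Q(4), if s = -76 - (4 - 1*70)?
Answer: -6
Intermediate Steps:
s = -10 (s = -76 - (4 - 70) = -76 - 1*(-66) = -76 + 66 = -10)
s + Q(4) = -10 + 4 = -6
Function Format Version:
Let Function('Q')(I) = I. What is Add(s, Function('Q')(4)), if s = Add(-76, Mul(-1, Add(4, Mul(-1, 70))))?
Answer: -6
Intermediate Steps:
s = -10 (s = Add(-76, Mul(-1, Add(4, -70))) = Add(-76, Mul(-1, -66)) = Add(-76, 66) = -10)
Add(s, Function('Q')(4)) = Add(-10, 4) = -6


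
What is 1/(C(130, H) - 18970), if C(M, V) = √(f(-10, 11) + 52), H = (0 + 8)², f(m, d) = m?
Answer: -1355/25704347 - √42/359860858 ≈ -5.2733e-5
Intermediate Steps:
H = 64 (H = 8² = 64)
C(M, V) = √42 (C(M, V) = √(-10 + 52) = √42)
1/(C(130, H) - 18970) = 1/(√42 - 18970) = 1/(-18970 + √42)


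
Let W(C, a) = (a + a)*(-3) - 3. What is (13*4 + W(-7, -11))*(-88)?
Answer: -10120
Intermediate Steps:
W(C, a) = -3 - 6*a (W(C, a) = (2*a)*(-3) - 3 = -6*a - 3 = -3 - 6*a)
(13*4 + W(-7, -11))*(-88) = (13*4 + (-3 - 6*(-11)))*(-88) = (52 + (-3 + 66))*(-88) = (52 + 63)*(-88) = 115*(-88) = -10120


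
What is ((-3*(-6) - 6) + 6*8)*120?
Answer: 7200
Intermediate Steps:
((-3*(-6) - 6) + 6*8)*120 = ((18 - 6) + 48)*120 = (12 + 48)*120 = 60*120 = 7200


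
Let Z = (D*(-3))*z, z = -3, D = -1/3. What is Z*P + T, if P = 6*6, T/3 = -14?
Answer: -150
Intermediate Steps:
T = -42 (T = 3*(-14) = -42)
D = -⅓ (D = -1*⅓ = -⅓ ≈ -0.33333)
P = 36
Z = -3 (Z = -⅓*(-3)*(-3) = 1*(-3) = -3)
Z*P + T = -3*36 - 42 = -108 - 42 = -150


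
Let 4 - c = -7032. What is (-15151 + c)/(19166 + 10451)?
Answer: -8115/29617 ≈ -0.27400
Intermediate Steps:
c = 7036 (c = 4 - 1*(-7032) = 4 + 7032 = 7036)
(-15151 + c)/(19166 + 10451) = (-15151 + 7036)/(19166 + 10451) = -8115/29617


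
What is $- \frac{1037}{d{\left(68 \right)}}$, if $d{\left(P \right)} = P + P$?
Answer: $- \frac{61}{8} \approx -7.625$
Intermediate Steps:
$d{\left(P \right)} = 2 P$
$- \frac{1037}{d{\left(68 \right)}} = - \frac{1037}{2 \cdot 68} = - \frac{1037}{136} = \left(-1037\right) \frac{1}{136} = - \frac{61}{8}$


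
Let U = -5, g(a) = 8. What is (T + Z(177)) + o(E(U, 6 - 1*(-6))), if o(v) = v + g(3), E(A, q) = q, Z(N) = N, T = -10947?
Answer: -10750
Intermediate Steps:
o(v) = 8 + v (o(v) = v + 8 = 8 + v)
(T + Z(177)) + o(E(U, 6 - 1*(-6))) = (-10947 + 177) + (8 + (6 - 1*(-6))) = -10770 + (8 + (6 + 6)) = -10770 + (8 + 12) = -10770 + 20 = -10750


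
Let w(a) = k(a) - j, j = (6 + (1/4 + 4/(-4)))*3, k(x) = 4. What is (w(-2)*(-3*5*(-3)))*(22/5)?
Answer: -4653/2 ≈ -2326.5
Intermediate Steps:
j = 63/4 (j = (6 + (1*(1/4) + 4*(-1/4)))*3 = (6 + (1/4 - 1))*3 = (6 - 3/4)*3 = (21/4)*3 = 63/4 ≈ 15.750)
w(a) = -47/4 (w(a) = 4 - 1*63/4 = 4 - 63/4 = -47/4)
(w(-2)*(-3*5*(-3)))*(22/5) = (-47*(-3*5)*(-3)/4)*(22/5) = (-(-705)*(-3)/4)*(22*(1/5)) = -47/4*45*(22/5) = -2115/4*22/5 = -4653/2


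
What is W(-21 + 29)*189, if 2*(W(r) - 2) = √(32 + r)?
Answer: 378 + 189*√10 ≈ 975.67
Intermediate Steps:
W(r) = 2 + √(32 + r)/2
W(-21 + 29)*189 = (2 + √(32 + (-21 + 29))/2)*189 = (2 + √(32 + 8)/2)*189 = (2 + √40/2)*189 = (2 + (2*√10)/2)*189 = (2 + √10)*189 = 378 + 189*√10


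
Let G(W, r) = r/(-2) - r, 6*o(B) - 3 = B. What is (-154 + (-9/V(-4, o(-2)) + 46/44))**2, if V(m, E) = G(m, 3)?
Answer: 11029041/484 ≈ 22787.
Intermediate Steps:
o(B) = 1/2 + B/6
G(W, r) = -3*r/2 (G(W, r) = r*(-1/2) - r = -r/2 - r = -3*r/2)
V(m, E) = -9/2 (V(m, E) = -3/2*3 = -9/2)
(-154 + (-9/V(-4, o(-2)) + 46/44))**2 = (-154 + (-9/(-9/2) + 46/44))**2 = (-154 + (-9*(-2/9) + 46*(1/44)))**2 = (-154 + (2 + 23/22))**2 = (-154 + 67/22)**2 = (-3321/22)**2 = 11029041/484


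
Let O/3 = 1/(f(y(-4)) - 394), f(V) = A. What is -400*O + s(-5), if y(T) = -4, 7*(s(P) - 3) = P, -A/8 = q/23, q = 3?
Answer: 24184/4543 ≈ 5.3234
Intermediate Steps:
A = -24/23 ≈ -1.0435
s(P) = 3 + P/7
f(V) = -24/23
O = -69/9086 (O = 3/(-24/23 - 394) = 3/(-9086/23) = 3*(-23/9086) = -69/9086 ≈ -0.0075941)
-400*O + s(-5) = -400*(-69/9086) + (3 + (⅐)*(-5)) = 13800/4543 + (3 - 5/7) = 13800/4543 + 16/7 = 24184/4543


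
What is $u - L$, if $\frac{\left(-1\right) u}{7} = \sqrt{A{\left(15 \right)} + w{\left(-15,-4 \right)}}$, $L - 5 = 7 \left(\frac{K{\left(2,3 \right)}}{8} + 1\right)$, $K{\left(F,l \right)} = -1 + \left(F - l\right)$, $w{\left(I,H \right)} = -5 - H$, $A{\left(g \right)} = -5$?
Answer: $- \frac{41}{4} - 7 i \sqrt{6} \approx -10.25 - 17.146 i$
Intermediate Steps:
$K{\left(F,l \right)} = -1 + F - l$
$L = \frac{41}{4}$ ($L = 5 + 7 \left(\frac{-1 + 2 - 3}{8} + 1\right) = 5 + 7 \left(\left(-1 + 2 - 3\right) \frac{1}{8} + 1\right) = 5 + 7 \left(\left(-2\right) \frac{1}{8} + 1\right) = 5 + 7 \left(- \frac{1}{4} + 1\right) = 5 + 7 \cdot \frac{3}{4} = 5 + \frac{21}{4} = \frac{41}{4} \approx 10.25$)
$u = - 7 i \sqrt{6}$ ($u = - 7 \sqrt{-5 - 1} = - 7 \sqrt{-6} = - 7 i \sqrt{6} \approx - 17.146 i$)
$u - L = - 7 i \sqrt{6} - \frac{41}{4} = - \frac{41}{4} - 7 i \sqrt{6}$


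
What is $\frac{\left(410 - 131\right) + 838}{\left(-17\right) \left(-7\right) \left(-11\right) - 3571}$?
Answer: $- \frac{1117}{4880} \approx -0.22889$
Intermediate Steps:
$\frac{\left(410 - 131\right) + 838}{\left(-17\right) \left(-7\right) \left(-11\right) - 3571} = \frac{279 + 838}{119 \left(-11\right) - 3571} = \frac{1117}{-1309 - 3571} = \frac{1117}{-4880} = 1117 \left(- \frac{1}{4880}\right) = - \frac{1117}{4880}$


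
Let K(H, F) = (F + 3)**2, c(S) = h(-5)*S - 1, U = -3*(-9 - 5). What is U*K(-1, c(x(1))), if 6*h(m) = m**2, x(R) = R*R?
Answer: 9583/6 ≈ 1597.2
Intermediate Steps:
x(R) = R**2
h(m) = m**2/6
U = 42 (U = -3*(-14) = 42)
c(S) = -1 + 25*S/6 (c(S) = ((1/6)*(-5)**2)*S - 1 = ((1/6)*25)*S - 1 = 25*S/6 - 1 = -1 + 25*S/6)
K(H, F) = (3 + F)**2
U*K(-1, c(x(1))) = 42*(3 + (-1 + (25/6)*1**2))**2 = 42*(3 + (-1 + (25/6)*1))**2 = 42*(3 + (-1 + 25/6))**2 = 42*(3 + 19/6)**2 = 42*(37/6)**2 = 42*(1369/36) = 9583/6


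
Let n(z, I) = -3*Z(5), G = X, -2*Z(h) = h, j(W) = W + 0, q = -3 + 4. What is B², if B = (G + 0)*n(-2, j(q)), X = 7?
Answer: 11025/4 ≈ 2756.3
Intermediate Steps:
q = 1
j(W) = W
Z(h) = -h/2
G = 7
n(z, I) = 15/2 (n(z, I) = -(-3)*5/2 = -3*(-5/2) = 15/2)
B = 105/2 (B = (7 + 0)*(15/2) = 7*(15/2) = 105/2 ≈ 52.500)
B² = (105/2)² = 11025/4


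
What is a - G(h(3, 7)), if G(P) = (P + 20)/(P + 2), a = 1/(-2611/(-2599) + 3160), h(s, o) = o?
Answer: -24643754/8215451 ≈ -2.9997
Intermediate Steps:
a = 2599/8215451 (a = 1/(-2611*(-1/2599) + 3160) = 1/(2611/2599 + 3160) = 1/(8215451/2599) = 2599/8215451 ≈ 0.00031635)
G(P) = (20 + P)/(2 + P)
a - G(h(3, 7)) = 2599/8215451 - (20 + 7)/(2 + 7) = 2599/8215451 - 27/9 = 2599/8215451 - 1*3 = 2599/8215451 - 3 = -24643754/8215451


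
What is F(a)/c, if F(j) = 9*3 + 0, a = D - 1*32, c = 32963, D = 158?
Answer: 27/32963 ≈ 0.00081910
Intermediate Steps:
a = 126 (a = 158 - 1*32 = 158 - 32 = 126)
F(j) = 27 (F(j) = 27 + 0 = 27)
F(a)/c = 27/32963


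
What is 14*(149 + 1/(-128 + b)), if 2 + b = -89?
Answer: 456820/219 ≈ 2085.9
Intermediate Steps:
b = -91 (b = -2 - 89 = -91)
14*(149 + 1/(-128 + b)) = 14*(149 + 1/(-128 - 91)) = 14*(149 + 1/(-219)) = 14*(149 - 1/219) = 14*(32630/219) = 456820/219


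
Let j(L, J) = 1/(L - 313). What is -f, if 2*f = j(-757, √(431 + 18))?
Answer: 1/2140 ≈ 0.00046729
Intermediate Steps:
j(L, J) = 1/(-313 + L)
f = -1/2140 (f = 1/(2*(-313 - 757)) = (½)/(-1070) = (½)*(-1/1070) = -1/2140 ≈ -0.00046729)
-f = -1*(-1/2140) = 1/2140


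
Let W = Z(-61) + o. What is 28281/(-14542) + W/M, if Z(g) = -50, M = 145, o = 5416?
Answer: 6721057/191690 ≈ 35.062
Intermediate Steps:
W = 5366 (W = -50 + 5416 = 5366)
28281/(-14542) + W/M = 28281/(-14542) + 5366/145 = 28281*(-1/14542) + 5366*(1/145) = -2571/1322 + 5366/145 = 6721057/191690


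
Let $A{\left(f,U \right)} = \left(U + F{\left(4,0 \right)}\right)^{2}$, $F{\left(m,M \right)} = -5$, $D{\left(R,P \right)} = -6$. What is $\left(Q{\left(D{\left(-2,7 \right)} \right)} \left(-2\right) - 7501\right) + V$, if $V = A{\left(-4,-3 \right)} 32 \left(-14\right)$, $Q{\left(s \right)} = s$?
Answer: $-36161$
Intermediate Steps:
$A{\left(f,U \right)} = \left(-5 + U\right)^{2}$ ($A{\left(f,U \right)} = \left(U - 5\right)^{2} = \left(-5 + U\right)^{2}$)
$V = -28672$ ($V = \left(-5 - 3\right)^{2} \cdot 32 \left(-14\right) = \left(-8\right)^{2} \cdot 32 \left(-14\right) = 64 \cdot 32 \left(-14\right) = 2048 \left(-14\right) = -28672$)
$\left(Q{\left(D{\left(-2,7 \right)} \right)} \left(-2\right) - 7501\right) + V = \left(\left(-6\right) \left(-2\right) - 7501\right) - 28672 = \left(12 - 7501\right) - 28672 = -7489 - 28672 = -36161$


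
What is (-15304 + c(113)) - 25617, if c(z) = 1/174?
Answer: -7120253/174 ≈ -40921.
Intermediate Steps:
c(z) = 1/174
(-15304 + c(113)) - 25617 = (-15304 + 1/174) - 25617 = -2662895/174 - 25617 = -7120253/174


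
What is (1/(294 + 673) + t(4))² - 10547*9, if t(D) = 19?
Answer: -88423849271/935089 ≈ -94562.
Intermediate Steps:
(1/(294 + 673) + t(4))² - 10547*9 = (1/(294 + 673) + 19)² - 10547*9 = (1/967 + 19)² - 1*94923 = (1/967 + 19)² - 94923 = (18374/967)² - 94923 = 337603876/935089 - 94923 = -88423849271/935089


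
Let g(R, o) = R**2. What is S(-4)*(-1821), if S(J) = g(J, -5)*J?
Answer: 116544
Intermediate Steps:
S(J) = J**3 (S(J) = J**2*J = J**3)
S(-4)*(-1821) = (-4)**3*(-1821) = -64*(-1821) = 116544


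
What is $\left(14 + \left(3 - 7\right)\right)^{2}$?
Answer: $100$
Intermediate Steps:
$\left(14 + \left(3 - 7\right)\right)^{2} = \left(14 - 4\right)^{2} = 10^{2} = 100$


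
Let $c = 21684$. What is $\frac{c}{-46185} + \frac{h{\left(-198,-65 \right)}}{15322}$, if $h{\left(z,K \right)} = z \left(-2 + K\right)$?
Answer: $\frac{46741327}{117941095} \approx 0.39631$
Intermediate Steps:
$\frac{c}{-46185} + \frac{h{\left(-198,-65 \right)}}{15322} = \frac{21684}{-46185} + \frac{\left(-198\right) \left(-2 - 65\right)}{15322} = 21684 \left(- \frac{1}{46185}\right) + \left(-198\right) \left(-67\right) \frac{1}{15322} = - \frac{7228}{15395} + 13266 \cdot \frac{1}{15322} = - \frac{7228}{15395} + \frac{6633}{7661} = \frac{46741327}{117941095}$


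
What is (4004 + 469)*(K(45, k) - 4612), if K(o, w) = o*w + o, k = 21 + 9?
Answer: -14389641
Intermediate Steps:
k = 30
K(o, w) = o + o*w
(4004 + 469)*(K(45, k) - 4612) = (4004 + 469)*(45*(1 + 30) - 4612) = 4473*(45*31 - 4612) = 4473*(1395 - 4612) = 4473*(-3217) = -14389641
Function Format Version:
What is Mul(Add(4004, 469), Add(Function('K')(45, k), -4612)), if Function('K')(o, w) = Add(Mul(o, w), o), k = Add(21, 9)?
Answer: -14389641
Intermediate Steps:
k = 30
Function('K')(o, w) = Add(o, Mul(o, w))
Mul(Add(4004, 469), Add(Function('K')(45, k), -4612)) = Mul(Add(4004, 469), Add(Mul(45, Add(1, 30)), -4612)) = Mul(4473, Add(Mul(45, 31), -4612)) = Mul(4473, Add(1395, -4612)) = Mul(4473, -3217) = -14389641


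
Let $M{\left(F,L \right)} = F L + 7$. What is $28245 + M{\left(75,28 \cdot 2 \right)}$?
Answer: $32452$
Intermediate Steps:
$M{\left(F,L \right)} = 7 + F L$
$28245 + M{\left(75,28 \cdot 2 \right)} = 28245 + \left(7 + 75 \cdot 28 \cdot 2\right) = 28245 + \left(7 + 75 \cdot 56\right) = 28245 + \left(7 + 4200\right) = 28245 + 4207 = 32452$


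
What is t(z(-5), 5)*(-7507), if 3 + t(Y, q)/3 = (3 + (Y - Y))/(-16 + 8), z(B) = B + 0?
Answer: 608067/8 ≈ 76008.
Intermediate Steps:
z(B) = B
t(Y, q) = -81/8 (t(Y, q) = -9 + 3*((3 + (Y - Y))/(-16 + 8)) = -9 + 3*((3 + 0)/(-8)) = -9 + 3*(3*(-⅛)) = -9 + 3*(-3/8) = -9 - 9/8 = -81/8)
t(z(-5), 5)*(-7507) = -81/8*(-7507) = 608067/8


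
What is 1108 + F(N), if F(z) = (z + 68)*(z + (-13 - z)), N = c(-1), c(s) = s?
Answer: 237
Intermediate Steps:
N = -1
F(z) = -884 - 13*z (F(z) = (68 + z)*(-13) = -884 - 13*z)
1108 + F(N) = 1108 + (-884 - 13*(-1)) = 1108 + (-884 + 13) = 1108 - 871 = 237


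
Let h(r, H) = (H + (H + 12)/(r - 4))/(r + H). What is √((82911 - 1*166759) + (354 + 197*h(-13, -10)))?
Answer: I*√12751397570/391 ≈ 288.8*I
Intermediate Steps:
h(r, H) = (H + (12 + H)/(-4 + r))/(H + r)
√((82911 - 1*166759) + (354 + 197*h(-13, -10))) = √((82911 - 1*166759) + (354 + 197*((12 - 3*(-10) - 10*(-13))/((-13)² - 4*(-10) - 4*(-13) - 10*(-13))))) = √((82911 - 166759) + (354 + 197*((12 + 30 + 130)/(169 + 40 + 52 + 130)))) = √(-83848 + (354 + 197*(172/391))) = √(-83848 + (354 + 33884/391)) = √(-83848 + 172298/391) = √(-32612270/391) = I*√12751397570/391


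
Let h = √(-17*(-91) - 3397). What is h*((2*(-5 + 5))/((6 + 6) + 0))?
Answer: 0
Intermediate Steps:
h = 5*I*√74 (h = √(1547 - 3397) = √(-1850) = 5*I*√74 ≈ 43.012*I)
h*((2*(-5 + 5))/((6 + 6) + 0)) = (5*I*√74)*((2*(-5 + 5))/((6 + 6) + 0)) = (5*I*√74)*((2*0)/(12 + 0)) = (5*I*√74)*(0/12) = (5*I*√74)*(0*(1/12)) = (5*I*√74)*0 = 0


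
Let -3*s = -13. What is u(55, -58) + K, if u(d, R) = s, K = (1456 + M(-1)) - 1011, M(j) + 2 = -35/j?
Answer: 1447/3 ≈ 482.33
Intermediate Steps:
M(j) = -2 - 35/j
s = 13/3 (s = -1/3*(-13) = 13/3 ≈ 4.3333)
K = 478 (K = (1456 + (-2 - 35/(-1))) - 1011 = (1456 + (-2 - 35*(-1))) - 1011 = (1456 + (-2 + 35)) - 1011 = (1456 + 33) - 1011 = 1489 - 1011 = 478)
u(d, R) = 13/3
u(55, -58) + K = 13/3 + 478 = 1447/3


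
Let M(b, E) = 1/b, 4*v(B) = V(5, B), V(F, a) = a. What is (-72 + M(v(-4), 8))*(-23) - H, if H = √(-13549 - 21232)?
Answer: 1679 - I*√34781 ≈ 1679.0 - 186.5*I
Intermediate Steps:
H = I*√34781 (H = √(-34781) = I*√34781 ≈ 186.5*I)
v(B) = B/4
(-72 + M(v(-4), 8))*(-23) - H = (-72 + 1/((¼)*(-4)))*(-23) - I*√34781 = (-72 + 1/(-1))*(-23) - I*√34781 = (-72 - 1)*(-23) - I*√34781 = -73*(-23) - I*√34781 = 1679 - I*√34781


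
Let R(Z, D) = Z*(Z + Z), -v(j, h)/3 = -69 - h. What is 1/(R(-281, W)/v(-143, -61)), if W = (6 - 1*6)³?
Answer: 12/78961 ≈ 0.00015197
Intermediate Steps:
v(j, h) = 207 + 3*h (v(j, h) = -3*(-69 - h) = 207 + 3*h)
W = 0 (W = (6 - 6)³ = 0³ = 0)
R(Z, D) = 2*Z² (R(Z, D) = Z*(2*Z) = 2*Z²)
1/(R(-281, W)/v(-143, -61)) = 1/((2*(-281)²)/(207 + 3*(-61))) = 1/((2*78961)/(207 - 183)) = 1/(157922/24) = 1/(157922*(1/24)) = 1/(78961/12) = 12/78961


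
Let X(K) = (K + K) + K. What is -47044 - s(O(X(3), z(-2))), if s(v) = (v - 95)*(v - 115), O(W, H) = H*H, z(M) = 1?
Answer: -57760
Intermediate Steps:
X(K) = 3*K (X(K) = 2*K + K = 3*K)
O(W, H) = H²
s(v) = (-115 + v)*(-95 + v) (s(v) = (-95 + v)*(-115 + v) = (-115 + v)*(-95 + v))
-47044 - s(O(X(3), z(-2))) = -47044 - (10925 + (1²)² - 210*1²) = -47044 - (10925 + 1² - 210*1) = -47044 - (10925 + 1 - 210) = -47044 - 1*10716 = -47044 - 10716 = -57760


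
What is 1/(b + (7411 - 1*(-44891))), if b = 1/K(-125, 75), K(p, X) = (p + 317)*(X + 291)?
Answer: 70272/3675366145 ≈ 1.9120e-5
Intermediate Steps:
K(p, X) = (291 + X)*(317 + p) (K(p, X) = (317 + p)*(291 + X) = (291 + X)*(317 + p))
b = 1/70272 (b = 1/(92247 + 291*(-125) + 317*75 + 75*(-125)) = 1/(92247 - 36375 + 23775 - 9375) = 1/70272 ≈ 1.4230e-5)
1/(b + (7411 - 1*(-44891))) = 1/(1/70272 + (7411 - 1*(-44891))) = 1/(1/70272 + (7411 + 44891)) = 1/(1/70272 + 52302) = 1/(3675366145/70272) = 70272/3675366145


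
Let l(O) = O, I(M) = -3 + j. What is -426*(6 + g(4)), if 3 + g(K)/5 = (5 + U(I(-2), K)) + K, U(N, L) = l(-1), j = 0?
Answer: -13206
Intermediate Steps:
I(M) = -3 (I(M) = -3 + 0 = -3)
U(N, L) = -1
g(K) = 5 + 5*K (g(K) = -15 + 5*((5 - 1) + K) = -15 + 5*(4 + K) = -15 + (20 + 5*K) = 5 + 5*K)
-426*(6 + g(4)) = -426*(6 + (5 + 5*4)) = -426*(6 + (5 + 20)) = -426*(6 + 25) = -426*31 = -142*93 = -13206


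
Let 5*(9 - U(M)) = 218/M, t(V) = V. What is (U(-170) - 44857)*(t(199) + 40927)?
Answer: -783873527666/425 ≈ -1.8444e+9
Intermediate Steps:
U(M) = 9 - 218/(5*M)
(U(-170) - 44857)*(t(199) + 40927) = ((9 - 218/5/(-170)) - 44857)*(199 + 40927) = ((9 - 218/5*(-1/170)) - 44857)*41126 = ((9 + 109/425) - 44857)*41126 = (3934/425 - 44857)*41126 = -19060291/425*41126 = -783873527666/425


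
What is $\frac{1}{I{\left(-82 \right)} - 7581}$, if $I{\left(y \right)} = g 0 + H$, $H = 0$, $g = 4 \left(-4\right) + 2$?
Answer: $- \frac{1}{7581} \approx -0.00013191$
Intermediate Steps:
$g = -14$ ($g = -16 + 2 = -14$)
$I{\left(y \right)} = 0$ ($I{\left(y \right)} = \left(-14\right) 0 + 0 = 0 + 0 = 0$)
$\frac{1}{I{\left(-82 \right)} - 7581} = \frac{1}{0 - 7581} = \frac{1}{-7581} = - \frac{1}{7581}$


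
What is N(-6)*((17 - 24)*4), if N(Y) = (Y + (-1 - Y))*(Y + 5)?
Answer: -28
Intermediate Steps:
N(Y) = -5 - Y (N(Y) = -(5 + Y) = -5 - Y)
N(-6)*((17 - 24)*4) = (-5 - 1*(-6))*((17 - 24)*4) = (-5 + 6)*(-7*4) = 1*(-28) = -28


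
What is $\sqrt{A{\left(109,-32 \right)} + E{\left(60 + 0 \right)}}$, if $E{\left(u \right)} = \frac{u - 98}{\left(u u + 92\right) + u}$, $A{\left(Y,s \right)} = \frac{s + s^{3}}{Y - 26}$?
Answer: $\frac{3 i \sqrt{266149854831}}{77854} \approx 19.879 i$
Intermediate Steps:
$A{\left(Y,s \right)} = \frac{s + s^{3}}{-26 + Y}$
$E{\left(u \right)} = \frac{-98 + u}{92 + u + u^{2}}$ ($E{\left(u \right)} = \frac{-98 + u}{\left(u^{2} + 92\right) + u} = \frac{-98 + u}{\left(92 + u^{2}\right) + u} = \frac{-98 + u}{92 + u + u^{2}}$)
$\sqrt{A{\left(109,-32 \right)} + E{\left(60 + 0 \right)}} = \sqrt{\frac{-32 + \left(-32\right)^{3}}{-26 + 109} + \frac{-98 + \left(60 + 0\right)}{92 + \left(60 + 0\right) + \left(60 + 0\right)^{2}}} = \sqrt{\frac{-32 - 32768}{83} + \frac{-98 + 60}{92 + 60 + 60^{2}}} = \sqrt{\frac{1}{83} \left(-32800\right) + \frac{1}{92 + 60 + 3600} \left(-38\right)} = \sqrt{- \frac{32800}{83} + \frac{1}{3752} \left(-38\right)} = \sqrt{- \frac{32800}{83} - \frac{19}{1876}} = \sqrt{- \frac{61534377}{155708}} = \frac{3 i \sqrt{266149854831}}{77854}$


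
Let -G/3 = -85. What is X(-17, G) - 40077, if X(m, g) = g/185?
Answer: -1482798/37 ≈ -40076.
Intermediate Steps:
G = 255 (G = -3*(-85) = 255)
X(m, g) = g/185 (X(m, g) = g*(1/185) = g/185)
X(-17, G) - 40077 = (1/185)*255 - 40077 = 51/37 - 40077 = -1482798/37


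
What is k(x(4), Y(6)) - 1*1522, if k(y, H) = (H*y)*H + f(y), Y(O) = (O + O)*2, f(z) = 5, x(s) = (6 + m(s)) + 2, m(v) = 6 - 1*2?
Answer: 5395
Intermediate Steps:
m(v) = 4 (m(v) = 6 - 2 = 4)
x(s) = 12 (x(s) = (6 + 4) + 2 = 10 + 2 = 12)
Y(O) = 4*O (Y(O) = (2*O)*2 = 4*O)
k(y, H) = 5 + y*H**2 (k(y, H) = (H*y)*H + 5 = y*H**2 + 5 = 5 + y*H**2)
k(x(4), Y(6)) - 1*1522 = (5 + 12*(4*6)**2) - 1*1522 = (5 + 12*24**2) - 1522 = (5 + 12*576) - 1522 = (5 + 6912) - 1522 = 6917 - 1522 = 5395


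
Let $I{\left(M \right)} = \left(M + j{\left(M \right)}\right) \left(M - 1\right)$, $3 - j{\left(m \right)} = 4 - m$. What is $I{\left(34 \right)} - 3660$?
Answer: $-1449$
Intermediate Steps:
$j{\left(m \right)} = -1 + m$ ($j{\left(m \right)} = 3 - \left(4 - m\right) = 3 + \left(-4 + m\right) = -1 + m$)
$I{\left(M \right)} = \left(-1 + M\right) \left(-1 + 2 M\right)$ ($I{\left(M \right)} = \left(M + \left(-1 + M\right)\right) \left(M - 1\right) = \left(-1 + 2 M\right) \left(-1 + M\right) = \left(-1 + M\right) \left(-1 + 2 M\right)$)
$I{\left(34 \right)} - 3660 = \left(1 - 102 + 2 \cdot 34^{2}\right) - 3660 = \left(1 - 102 + 2 \cdot 1156\right) - 3660 = \left(1 - 102 + 2312\right) - 3660 = 2211 - 3660 = -1449$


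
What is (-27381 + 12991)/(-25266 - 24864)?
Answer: 1439/5013 ≈ 0.28705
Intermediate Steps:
(-27381 + 12991)/(-25266 - 24864) = -14390/(-50130) = -14390*(-1/50130) = 1439/5013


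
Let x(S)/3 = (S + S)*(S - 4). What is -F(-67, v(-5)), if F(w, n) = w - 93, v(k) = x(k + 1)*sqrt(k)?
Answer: 160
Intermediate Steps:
x(S) = 6*S*(-4 + S) (x(S) = 3*((S + S)*(S - 4)) = 3*((2*S)*(-4 + S)) = 3*(2*S*(-4 + S)) = 6*S*(-4 + S))
v(k) = 6*sqrt(k)*(1 + k)*(-3 + k) (v(k) = (6*(k + 1)*(-4 + (k + 1)))*sqrt(k) = (6*(1 + k)*(-4 + (1 + k)))*sqrt(k) = (6*(1 + k)*(-3 + k))*sqrt(k) = 6*sqrt(k)*(1 + k)*(-3 + k))
F(w, n) = -93 + w
-F(-67, v(-5)) = -(-93 - 67) = -1*(-160) = 160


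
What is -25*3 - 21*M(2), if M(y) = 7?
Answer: -222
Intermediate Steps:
-25*3 - 21*M(2) = -25*3 - 21*7 = -75 - 147 = -222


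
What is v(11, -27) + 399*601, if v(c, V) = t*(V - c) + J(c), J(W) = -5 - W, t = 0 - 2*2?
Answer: 239935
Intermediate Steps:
t = -4 (t = 0 - 4 = -4)
v(c, V) = -5 - 4*V + 3*c (v(c, V) = -4*(V - c) + (-5 - c) = (-4*V + 4*c) + (-5 - c) = -5 - 4*V + 3*c)
v(11, -27) + 399*601 = (-5 - 4*(-27) + 3*11) + 399*601 = (-5 + 108 + 33) + 239799 = 136 + 239799 = 239935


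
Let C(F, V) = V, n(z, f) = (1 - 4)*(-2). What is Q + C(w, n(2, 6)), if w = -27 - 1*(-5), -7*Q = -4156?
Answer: 4198/7 ≈ 599.71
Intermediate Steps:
n(z, f) = 6 (n(z, f) = -3*(-2) = 6)
Q = 4156/7 (Q = -⅐*(-4156) = 4156/7 ≈ 593.71)
w = -22 (w = -27 + 5 = -22)
Q + C(w, n(2, 6)) = 4156/7 + 6 = 4198/7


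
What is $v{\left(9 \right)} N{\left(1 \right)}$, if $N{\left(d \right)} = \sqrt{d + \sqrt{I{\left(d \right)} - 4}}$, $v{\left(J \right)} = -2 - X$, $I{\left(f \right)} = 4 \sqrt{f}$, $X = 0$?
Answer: $-2$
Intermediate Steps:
$v{\left(J \right)} = -2$ ($v{\left(J \right)} = -2 - 0 = -2 + 0 = -2$)
$N{\left(d \right)} = \sqrt{d + \sqrt{-4 + 4 \sqrt{d}}}$ ($N{\left(d \right)} = \sqrt{d + \sqrt{4 \sqrt{d} - 4}} = \sqrt{d + \sqrt{-4 + 4 \sqrt{d}}}$)
$v{\left(9 \right)} N{\left(1 \right)} = - 2 \sqrt{1 + 2 \sqrt{-1 + \sqrt{1}}} = - 2 \sqrt{1 + 2 \sqrt{-1 + 1}} = - 2 \sqrt{1 + 2 \sqrt{0}} = - 2 \sqrt{1 + 2 \cdot 0} = - 2 \sqrt{1 + 0} = - 2 \sqrt{1} = \left(-2\right) 1 = -2$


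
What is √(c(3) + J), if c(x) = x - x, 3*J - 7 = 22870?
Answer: √68631/3 ≈ 87.325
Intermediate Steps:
J = 22877/3 (J = 7/3 + (⅓)*22870 = 7/3 + 22870/3 = 22877/3 ≈ 7625.7)
c(x) = 0
√(c(3) + J) = √(0 + 22877/3) = √(22877/3) = √68631/3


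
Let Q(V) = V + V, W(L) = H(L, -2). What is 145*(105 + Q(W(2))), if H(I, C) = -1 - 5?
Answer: 13485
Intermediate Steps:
H(I, C) = -6
W(L) = -6
Q(V) = 2*V
145*(105 + Q(W(2))) = 145*(105 + 2*(-6)) = 145*(105 - 12) = 145*93 = 13485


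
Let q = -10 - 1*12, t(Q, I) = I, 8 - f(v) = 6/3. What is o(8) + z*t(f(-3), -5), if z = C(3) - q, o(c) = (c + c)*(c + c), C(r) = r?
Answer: 131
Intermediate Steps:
f(v) = 6 (f(v) = 8 - 6/3 = 8 - 1*2 = 8 - 2 = 6)
o(c) = 4*c**2 (o(c) = (2*c)*(2*c) = 4*c**2)
q = -22 (q = -10 - 12 = -22)
z = 25 (z = 3 - 1*(-22) = 3 + 22 = 25)
o(8) + z*t(f(-3), -5) = 4*8**2 + 25*(-5) = 4*64 - 125 = 256 - 125 = 131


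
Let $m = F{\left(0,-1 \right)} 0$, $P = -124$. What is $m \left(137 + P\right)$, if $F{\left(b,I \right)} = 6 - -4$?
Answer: $0$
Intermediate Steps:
$F{\left(b,I \right)} = 10$ ($F{\left(b,I \right)} = 6 + 4 = 10$)
$m = 0$ ($m = 10 \cdot 0 = 0$)
$m \left(137 + P\right) = 0 \left(137 - 124\right) = 0 \cdot 13 = 0$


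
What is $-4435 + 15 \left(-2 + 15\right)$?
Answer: $-4240$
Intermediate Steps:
$-4435 + 15 \left(-2 + 15\right) = -4435 + 15 \cdot 13 = -4435 + 195 = -4240$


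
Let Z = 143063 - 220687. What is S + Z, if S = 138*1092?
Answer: 73072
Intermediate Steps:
Z = -77624
S = 150696
S + Z = 150696 - 77624 = 73072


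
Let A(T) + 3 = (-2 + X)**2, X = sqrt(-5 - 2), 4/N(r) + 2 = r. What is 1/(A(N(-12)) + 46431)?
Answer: I/(4*sqrt(7) + 46425*I) ≈ 2.154e-5 + 4.9103e-9*I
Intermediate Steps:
N(r) = 4/(-2 + r)
X = I*sqrt(7) (X = sqrt(-7) = I*sqrt(7) ≈ 2.6458*I)
A(T) = -3 + (-2 + I*sqrt(7))**2
1/(A(N(-12)) + 46431) = 1/((-3 + (2 - I*sqrt(7))**2) + 46431) = 1/(46428 + (2 - I*sqrt(7))**2)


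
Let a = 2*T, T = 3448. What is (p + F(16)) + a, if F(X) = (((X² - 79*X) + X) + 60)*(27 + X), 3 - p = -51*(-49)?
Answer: -35676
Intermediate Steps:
p = -2496 (p = 3 - (-51)*(-49) = 3 - 1*2499 = 3 - 2499 = -2496)
F(X) = (27 + X)*(60 + X² - 78*X) (F(X) = ((X² - 78*X) + 60)*(27 + X) = (60 + X² - 78*X)*(27 + X) = (27 + X)*(60 + X² - 78*X))
a = 6896 (a = 2*3448 = 6896)
(p + F(16)) + a = (-2496 + (1620 + 16³ - 2046*16 - 51*16²)) + 6896 = (-2496 + (1620 + 4096 - 32736 - 51*256)) + 6896 = (-2496 + (1620 + 4096 - 32736 - 13056)) + 6896 = (-2496 - 40076) + 6896 = -42572 + 6896 = -35676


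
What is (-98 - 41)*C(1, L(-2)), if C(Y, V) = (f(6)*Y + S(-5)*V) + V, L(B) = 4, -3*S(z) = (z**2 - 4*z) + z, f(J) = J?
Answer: 18070/3 ≈ 6023.3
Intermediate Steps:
S(z) = z - z**2/3 (S(z) = -((z**2 - 4*z) + z)/3 = -(z**2 - 3*z)/3 = z - z**2/3)
C(Y, V) = 6*Y - 37*V/3 (C(Y, V) = (6*Y + ((1/3)*(-5)*(3 - 1*(-5)))*V) + V = (6*Y + ((1/3)*(-5)*(3 + 5))*V) + V = (6*Y + ((1/3)*(-5)*8)*V) + V = (6*Y - 40*V/3) + V = 6*Y - 37*V/3)
(-98 - 41)*C(1, L(-2)) = (-98 - 41)*(6*1 - 37/3*4) = -139*(6 - 148/3) = -139*(-130/3) = 18070/3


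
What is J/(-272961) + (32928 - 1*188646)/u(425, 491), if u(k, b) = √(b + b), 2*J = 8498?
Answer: -4249/272961 - 77859*√982/491 ≈ -4969.2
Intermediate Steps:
J = 4249 (J = (½)*8498 = 4249)
u(k, b) = √2*√b (u(k, b) = √(2*b) = √2*√b)
J/(-272961) + (32928 - 1*188646)/u(425, 491) = 4249/(-272961) + (32928 - 1*188646)/((√2*√491)) = 4249*(-1/272961) + (32928 - 188646)/(√982) = -4249/272961 - 77859*√982/491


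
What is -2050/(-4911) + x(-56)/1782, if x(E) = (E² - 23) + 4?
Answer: 2106743/972378 ≈ 2.1666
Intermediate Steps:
x(E) = -19 + E² (x(E) = (-23 + E²) + 4 = -19 + E²)
-2050/(-4911) + x(-56)/1782 = -2050/(-4911) + (-19 + (-56)²)/1782 = -2050*(-1/4911) + (-19 + 3136)*(1/1782) = 2050/4911 + 3117*(1/1782) = 2050/4911 + 1039/594 = 2106743/972378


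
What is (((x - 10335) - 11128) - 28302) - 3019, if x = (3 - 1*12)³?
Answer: -53513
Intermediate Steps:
x = -729 (x = (3 - 12)³ = (-9)³ = -729)
(((x - 10335) - 11128) - 28302) - 3019 = (((-729 - 10335) - 11128) - 28302) - 3019 = ((-11064 - 11128) - 28302) - 3019 = (-22192 - 28302) - 3019 = -50494 - 3019 = -53513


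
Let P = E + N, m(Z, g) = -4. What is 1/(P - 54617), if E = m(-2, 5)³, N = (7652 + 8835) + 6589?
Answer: -1/31605 ≈ -3.1641e-5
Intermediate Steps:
N = 23076 (N = 16487 + 6589 = 23076)
E = -64 (E = (-4)³ = -64)
P = 23012 (P = -64 + 23076 = 23012)
1/(P - 54617) = 1/(23012 - 54617) = 1/(-31605) = -1/31605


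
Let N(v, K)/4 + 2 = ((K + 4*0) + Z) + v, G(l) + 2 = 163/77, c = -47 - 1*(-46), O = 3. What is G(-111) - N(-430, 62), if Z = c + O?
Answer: 113353/77 ≈ 1472.1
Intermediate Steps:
c = -1 (c = -47 + 46 = -1)
Z = 2 (Z = -1 + 3 = 2)
G(l) = 9/77 (G(l) = -2 + 163/77 = 9/77)
N(v, K) = 4*K + 4*v (N(v, K) = -8 + 4*(((K + 4*0) + 2) + v) = -8 + 4*(((K + 0) + 2) + v) = -8 + 4*((K + 2) + v) = -8 + 4*((2 + K) + v) = -8 + 4*(2 + K + v) = -8 + (8 + 4*K + 4*v) = 4*K + 4*v)
G(-111) - N(-430, 62) = 9/77 - (4*62 + 4*(-430)) = 9/77 - (248 - 1720) = 9/77 - 1*(-1472) = 9/77 + 1472 = 113353/77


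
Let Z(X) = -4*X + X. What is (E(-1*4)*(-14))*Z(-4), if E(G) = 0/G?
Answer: 0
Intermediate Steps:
E(G) = 0
Z(X) = -3*X
(E(-1*4)*(-14))*Z(-4) = (0*(-14))*(-3*(-4)) = 0*12 = 0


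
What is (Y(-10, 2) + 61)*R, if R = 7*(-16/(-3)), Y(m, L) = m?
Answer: 1904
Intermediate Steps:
R = 112/3 (R = 7*(-16*(-⅓)) = 7*(16/3) = 112/3 ≈ 37.333)
(Y(-10, 2) + 61)*R = (-10 + 61)*(112/3) = 51*(112/3) = 1904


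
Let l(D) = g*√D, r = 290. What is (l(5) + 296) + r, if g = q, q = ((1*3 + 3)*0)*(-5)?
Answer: 586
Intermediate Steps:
q = 0 (q = ((3 + 3)*0)*(-5) = (6*0)*(-5) = 0*(-5) = 0)
g = 0
l(D) = 0 (l(D) = 0*√D = 0)
(l(5) + 296) + r = (0 + 296) + 290 = 296 + 290 = 586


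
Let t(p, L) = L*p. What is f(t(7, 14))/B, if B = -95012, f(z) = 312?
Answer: -78/23753 ≈ -0.0032838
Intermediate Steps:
f(t(7, 14))/B = 312/(-95012) = 312*(-1/95012) = -78/23753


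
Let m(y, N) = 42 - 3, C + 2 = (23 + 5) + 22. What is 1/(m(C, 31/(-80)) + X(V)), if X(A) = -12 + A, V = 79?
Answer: 1/106 ≈ 0.0094340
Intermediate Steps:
C = 48 (C = -2 + ((23 + 5) + 22) = -2 + (28 + 22) = -2 + 50 = 48)
m(y, N) = 39
1/(m(C, 31/(-80)) + X(V)) = 1/(39 + (-12 + 79)) = 1/(39 + 67) = 1/106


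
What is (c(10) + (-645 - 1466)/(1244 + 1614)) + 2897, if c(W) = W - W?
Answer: 8277515/2858 ≈ 2896.3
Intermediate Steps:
c(W) = 0
(c(10) + (-645 - 1466)/(1244 + 1614)) + 2897 = (0 + (-645 - 1466)/(1244 + 1614)) + 2897 = (0 - 2111/2858) + 2897 = -2111/2858 + 2897 = 8277515/2858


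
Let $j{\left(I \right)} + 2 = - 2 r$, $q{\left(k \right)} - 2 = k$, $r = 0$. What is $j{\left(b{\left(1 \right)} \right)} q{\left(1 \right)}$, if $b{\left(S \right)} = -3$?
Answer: $-6$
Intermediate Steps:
$q{\left(k \right)} = 2 + k$
$j{\left(I \right)} = -2$ ($j{\left(I \right)} = -2 - 0 = -2 + 0 = -2$)
$j{\left(b{\left(1 \right)} \right)} q{\left(1 \right)} = - 2 \left(2 + 1\right) = \left(-2\right) 3 = -6$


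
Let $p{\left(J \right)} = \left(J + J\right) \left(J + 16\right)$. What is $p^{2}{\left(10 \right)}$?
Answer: $270400$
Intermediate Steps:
$p{\left(J \right)} = 2 J \left(16 + J\right)$
$p^{2}{\left(10 \right)} = \left(2 \cdot 10 \left(16 + 10\right)\right)^{2} = \left(2 \cdot 10 \cdot 26\right)^{2} = 520^{2} = 270400$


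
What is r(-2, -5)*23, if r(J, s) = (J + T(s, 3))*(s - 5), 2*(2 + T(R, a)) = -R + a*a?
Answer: -690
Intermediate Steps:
T(R, a) = -2 + a²/2 - R/2 (T(R, a) = -2 + (-R + a*a)/2 = -2 + (-R + a²)/2 = -2 + (a² - R)/2 = -2 + (a²/2 - R/2) = -2 + a²/2 - R/2)
r(J, s) = (-5 + s)*(5/2 + J - s/2) (r(J, s) = (J + (-2 + (½)*3² - s/2))*(s - 5) = (J + (-2 + (½)*9 - s/2))*(-5 + s) = (J + (-2 + 9/2 - s/2))*(-5 + s) = (J + (5/2 - s/2))*(-5 + s) = (5/2 + J - s/2)*(-5 + s) = (-5 + s)*(5/2 + J - s/2))
r(-2, -5)*23 = (-25/2 - 5*(-2) + 5*(-5) - ½*(-5)² - 2*(-5))*23 = (-25/2 + 10 - 25 - ½*25 + 10)*23 = (-25/2 + 10 - 25 - 25/2 + 10)*23 = -30*23 = -690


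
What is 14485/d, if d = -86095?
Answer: -2897/17219 ≈ -0.16824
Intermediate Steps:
14485/d = 14485/(-86095) = 14485*(-1/86095) = -2897/17219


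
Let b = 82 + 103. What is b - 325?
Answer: -140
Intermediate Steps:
b = 185
b - 325 = 185 - 325 = -140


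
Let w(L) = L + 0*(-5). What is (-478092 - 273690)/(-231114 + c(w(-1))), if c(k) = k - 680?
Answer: 250594/77265 ≈ 3.2433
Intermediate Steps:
w(L) = L (w(L) = L + 0 = L)
c(k) = -680 + k
(-478092 - 273690)/(-231114 + c(w(-1))) = (-478092 - 273690)/(-231114 + (-680 - 1)) = -751782/(-231114 - 681) = -751782/(-231795) = -751782*(-1/231795) = 250594/77265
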